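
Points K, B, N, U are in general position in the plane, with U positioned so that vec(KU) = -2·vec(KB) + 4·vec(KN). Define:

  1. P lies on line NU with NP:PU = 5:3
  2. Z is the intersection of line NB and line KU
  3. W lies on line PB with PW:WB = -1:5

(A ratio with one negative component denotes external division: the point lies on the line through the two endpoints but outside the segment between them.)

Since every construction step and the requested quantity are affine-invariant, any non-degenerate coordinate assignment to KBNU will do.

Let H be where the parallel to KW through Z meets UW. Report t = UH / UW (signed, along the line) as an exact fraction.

t = 1/2

Choose coordinates K = (0, 0), B = (1, 0), N = (0, 1), U = (-2, 4).
1. P lies on line NU with NP:PU = 5:3 ⇒ P = (-5/4, 23/8)
2. Z is the intersection of line NB and line KU ⇒ Z = (-1, 2)
3. W lies on line PB with PW:WB = -1:5 ⇒ W = (-29/16, 115/32)
through Z parallel to KW: direction (-29/16, 115/32); meets UW at H = (-61/32, 243/64)
H = U + t·(W−U) with t = 1/2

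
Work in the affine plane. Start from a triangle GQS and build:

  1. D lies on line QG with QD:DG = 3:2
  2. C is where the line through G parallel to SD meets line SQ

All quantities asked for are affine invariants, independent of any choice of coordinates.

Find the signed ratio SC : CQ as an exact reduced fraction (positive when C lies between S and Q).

SC:CQ = -2/5

Set G = (0, 0), Q = (1, 0), S = (0, 1); any affine frame gives the same invariant.
1. D lies on line QG with QD:DG = 3:2 ⇒ D = (2/5, 0)
2. C is where the line through G parallel to SD meets line SQ ⇒ C = (-2/3, 5/3)
C = S + t·(Q−S) with t = -2/3, so SC:CQ = t:(1−t) = -2/3:5/3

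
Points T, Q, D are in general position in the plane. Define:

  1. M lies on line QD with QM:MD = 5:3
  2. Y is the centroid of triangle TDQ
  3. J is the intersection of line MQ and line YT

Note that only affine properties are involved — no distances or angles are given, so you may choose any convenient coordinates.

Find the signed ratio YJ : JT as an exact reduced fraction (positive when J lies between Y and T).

Set T = (0, 0), Q = (1, 0), D = (0, 1); any affine frame gives the same invariant.
1. M lies on line QD with QM:MD = 5:3 ⇒ M = (3/8, 5/8)
2. Y is the centroid of triangle TDQ ⇒ Y = (1/3, 1/3)
3. J is the intersection of line MQ and line YT ⇒ J = (1/2, 1/2)
J = Y + t·(T−Y) with t = -1/2, so YJ:JT = t:(1−t) = -1/2:3/2

YJ:JT = -1/3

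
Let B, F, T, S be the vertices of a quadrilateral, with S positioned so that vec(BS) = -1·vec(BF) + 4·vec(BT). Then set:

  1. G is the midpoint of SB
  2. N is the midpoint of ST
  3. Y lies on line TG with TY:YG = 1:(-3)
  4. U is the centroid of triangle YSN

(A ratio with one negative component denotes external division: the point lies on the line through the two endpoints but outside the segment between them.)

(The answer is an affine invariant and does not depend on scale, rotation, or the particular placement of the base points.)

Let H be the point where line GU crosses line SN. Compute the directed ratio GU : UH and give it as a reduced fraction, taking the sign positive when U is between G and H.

Choose coordinates B = (0, 0), F = (1, 0), T = (0, 1), S = (-1, 4).
1. G is the midpoint of SB ⇒ G = (-1/2, 2)
2. N is the midpoint of ST ⇒ N = (-1/2, 5/2)
3. Y lies on line TG with TY:YG = 1:(-3) ⇒ Y = (1/4, 1/2)
4. U is the centroid of triangle YSN ⇒ U = (-5/12, 7/3)
line GU meets SN at H = (-3/7, 16/7)
U = G + t·(H−G) with t = 7/6, so GU:UH = 7/6:-1/6

GU:UH = -7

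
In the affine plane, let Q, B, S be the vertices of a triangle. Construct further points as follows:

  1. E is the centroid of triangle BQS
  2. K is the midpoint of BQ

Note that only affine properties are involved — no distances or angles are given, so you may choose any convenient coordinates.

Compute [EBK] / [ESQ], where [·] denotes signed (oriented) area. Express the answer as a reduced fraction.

Assign Q = (0, 0), B = (1, 0), S = (0, 1) — the answer is frame-independent, so this choice is without loss of generality.
1. E is the centroid of triangle BQS ⇒ E = (1/3, 1/3)
2. K is the midpoint of BQ ⇒ K = (1/2, 0)
2·[EBK] = -1/6, 2·[ESQ] = 1/3
[EBK]:[ESQ] = -1/6:1/3 = -1/2

[EBK]:[ESQ] = -1/2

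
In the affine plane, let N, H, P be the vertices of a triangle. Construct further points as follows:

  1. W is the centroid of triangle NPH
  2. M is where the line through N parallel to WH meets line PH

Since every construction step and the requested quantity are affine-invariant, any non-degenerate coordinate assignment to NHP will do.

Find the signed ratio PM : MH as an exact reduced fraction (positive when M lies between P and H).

Set N = (0, 0), H = (1, 0), P = (0, 1); any affine frame gives the same invariant.
1. W is the centroid of triangle NPH ⇒ W = (1/3, 1/3)
2. M is where the line through N parallel to WH meets line PH ⇒ M = (2, -1)
M = P + t·(H−P) with t = 2, so PM:MH = t:(1−t) = 2:-1

PM:MH = -2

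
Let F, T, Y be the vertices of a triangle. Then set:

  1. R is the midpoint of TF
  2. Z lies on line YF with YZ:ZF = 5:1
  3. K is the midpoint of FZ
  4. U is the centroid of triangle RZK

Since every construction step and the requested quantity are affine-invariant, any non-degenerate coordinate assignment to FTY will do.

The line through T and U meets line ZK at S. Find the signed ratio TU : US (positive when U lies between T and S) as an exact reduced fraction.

Assign F = (0, 0), T = (1, 0), Y = (0, 1) — the answer is frame-independent, so this choice is without loss of generality.
1. R is the midpoint of TF ⇒ R = (1/2, 0)
2. Z lies on line YF with YZ:ZF = 5:1 ⇒ Z = (0, 1/6)
3. K is the midpoint of FZ ⇒ K = (0, 1/12)
4. U is the centroid of triangle RZK ⇒ U = (1/6, 1/12)
line TU meets ZK at S = (0, 1/10)
U = T + t·(S−T) with t = 5/6, so TU:US = 5/6:1/6

TU:US = 5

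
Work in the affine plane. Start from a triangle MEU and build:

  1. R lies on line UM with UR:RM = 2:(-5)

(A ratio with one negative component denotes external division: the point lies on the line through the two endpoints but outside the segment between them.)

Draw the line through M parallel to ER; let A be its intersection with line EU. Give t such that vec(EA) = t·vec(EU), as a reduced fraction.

Work in coordinates with M = (0, 0), E = (1, 0), U = (0, 1).
1. R lies on line UM with UR:RM = 2:(-5) ⇒ R = (0, 5/3)
through M parallel to ER: direction (-1, 5/3); meets EU at A = (-3/2, 5/2)
A = E + t·(U−E) with t = 5/2

t = 5/2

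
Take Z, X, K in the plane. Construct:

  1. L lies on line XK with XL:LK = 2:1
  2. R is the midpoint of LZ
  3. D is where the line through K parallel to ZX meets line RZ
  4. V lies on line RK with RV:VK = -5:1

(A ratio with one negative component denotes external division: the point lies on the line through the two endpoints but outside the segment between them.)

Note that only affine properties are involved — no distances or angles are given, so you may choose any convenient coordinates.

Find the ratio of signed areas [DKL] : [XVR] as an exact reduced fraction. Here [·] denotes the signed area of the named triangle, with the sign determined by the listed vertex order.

Set Z = (0, 0), X = (1, 0), K = (0, 1); any affine frame gives the same invariant.
1. L lies on line XK with XL:LK = 2:1 ⇒ L = (1/3, 2/3)
2. R is the midpoint of LZ ⇒ R = (1/6, 1/3)
3. D is where the line through K parallel to ZX meets line RZ ⇒ D = (1/2, 1)
4. V lies on line RK with RV:VK = -5:1 ⇒ V = (-1/24, 7/6)
2·[DKL] = 1/6, 2·[XVR] = 5/8
[DKL]:[XVR] = 1/6:5/8 = 4/15

[DKL]:[XVR] = 4/15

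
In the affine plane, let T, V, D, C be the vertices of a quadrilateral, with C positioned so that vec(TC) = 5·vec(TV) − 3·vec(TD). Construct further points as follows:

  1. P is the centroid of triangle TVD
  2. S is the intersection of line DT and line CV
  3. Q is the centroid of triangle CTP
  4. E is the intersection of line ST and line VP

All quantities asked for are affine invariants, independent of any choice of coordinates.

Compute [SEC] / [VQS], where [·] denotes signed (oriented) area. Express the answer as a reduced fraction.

[SEC]:[VQS] = -45/11

Work in coordinates with T = (0, 0), V = (1, 0), D = (0, 1), C = (5, -3).
1. P is the centroid of triangle TVD ⇒ P = (1/3, 1/3)
2. S is the intersection of line DT and line CV ⇒ S = (0, 3/4)
3. Q is the centroid of triangle CTP ⇒ Q = (16/9, -8/9)
4. E is the intersection of line ST and line VP ⇒ E = (0, 1/2)
2·[SEC] = 5/4, 2·[VQS] = -11/36
[SEC]:[VQS] = 5/4:-11/36 = -45/11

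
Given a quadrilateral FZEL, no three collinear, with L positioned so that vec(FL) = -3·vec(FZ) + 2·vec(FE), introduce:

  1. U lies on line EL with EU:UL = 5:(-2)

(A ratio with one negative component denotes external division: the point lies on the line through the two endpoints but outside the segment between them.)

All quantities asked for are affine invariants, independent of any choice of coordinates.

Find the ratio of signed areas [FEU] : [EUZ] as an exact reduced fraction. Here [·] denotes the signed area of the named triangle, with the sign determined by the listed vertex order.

Assign F = (0, 0), Z = (1, 0), E = (0, 1), L = (-3, 2) — the answer is frame-independent, so this choice is without loss of generality.
1. U lies on line EL with EU:UL = 5:(-2) ⇒ U = (-5, 8/3)
2·[FEU] = 5, 2·[EUZ] = 10/3
[FEU]:[EUZ] = 5:10/3 = 3/2

[FEU]:[EUZ] = 3/2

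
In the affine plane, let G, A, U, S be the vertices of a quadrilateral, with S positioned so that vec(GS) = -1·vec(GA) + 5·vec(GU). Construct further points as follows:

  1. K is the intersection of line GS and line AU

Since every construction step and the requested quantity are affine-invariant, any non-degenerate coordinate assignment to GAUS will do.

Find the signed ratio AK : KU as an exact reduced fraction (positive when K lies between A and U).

Work in coordinates with G = (0, 0), A = (1, 0), U = (0, 1), S = (-1, 5).
1. K is the intersection of line GS and line AU ⇒ K = (-1/4, 5/4)
K = A + t·(U−A) with t = 5/4, so AK:KU = t:(1−t) = 5/4:-1/4

AK:KU = -5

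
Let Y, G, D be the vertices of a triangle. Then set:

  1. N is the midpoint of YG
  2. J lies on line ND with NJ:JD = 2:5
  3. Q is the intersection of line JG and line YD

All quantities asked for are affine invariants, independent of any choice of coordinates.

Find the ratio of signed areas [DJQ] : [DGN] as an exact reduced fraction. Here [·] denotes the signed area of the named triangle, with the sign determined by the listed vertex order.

[DJQ]:[DGN] = 25/63

Assign Y = (0, 0), G = (1, 0), D = (0, 1) — the answer is frame-independent, so this choice is without loss of generality.
1. N is the midpoint of YG ⇒ N = (1/2, 0)
2. J lies on line ND with NJ:JD = 2:5 ⇒ J = (5/14, 2/7)
3. Q is the intersection of line JG and line YD ⇒ Q = (0, 4/9)
2·[DJQ] = -25/126, 2·[DGN] = -1/2
[DJQ]:[DGN] = -25/126:-1/2 = 25/63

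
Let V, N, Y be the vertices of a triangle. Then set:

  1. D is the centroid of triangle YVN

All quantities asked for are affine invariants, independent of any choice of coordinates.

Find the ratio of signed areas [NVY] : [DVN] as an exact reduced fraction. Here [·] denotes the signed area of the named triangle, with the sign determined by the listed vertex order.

[NVY]:[DVN] = -3

Work in coordinates with V = (0, 0), N = (1, 0), Y = (0, 1).
1. D is the centroid of triangle YVN ⇒ D = (1/3, 1/3)
2·[NVY] = -1, 2·[DVN] = 1/3
[NVY]:[DVN] = -1:1/3 = -3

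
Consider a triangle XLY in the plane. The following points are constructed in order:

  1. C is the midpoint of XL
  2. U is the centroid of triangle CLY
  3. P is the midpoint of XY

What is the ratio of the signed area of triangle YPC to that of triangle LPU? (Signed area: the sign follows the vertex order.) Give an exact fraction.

Set X = (0, 0), L = (1, 0), Y = (0, 1); any affine frame gives the same invariant.
1. C is the midpoint of XL ⇒ C = (1/2, 0)
2. U is the centroid of triangle CLY ⇒ U = (1/2, 1/3)
3. P is the midpoint of XY ⇒ P = (0, 1/2)
2·[YPC] = 1/4, 2·[LPU] = -1/12
[YPC]:[LPU] = 1/4:-1/12 = -3

[YPC]:[LPU] = -3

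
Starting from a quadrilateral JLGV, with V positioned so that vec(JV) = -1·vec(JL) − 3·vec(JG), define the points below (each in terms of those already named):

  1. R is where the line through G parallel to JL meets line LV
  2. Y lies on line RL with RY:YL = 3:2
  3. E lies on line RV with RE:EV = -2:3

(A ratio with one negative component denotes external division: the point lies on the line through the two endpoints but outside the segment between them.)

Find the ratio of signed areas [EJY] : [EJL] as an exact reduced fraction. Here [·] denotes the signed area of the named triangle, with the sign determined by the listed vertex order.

[EJY]:[EJL] = 43/45

Set J = (0, 0), L = (1, 0), G = (0, 1), V = (-1, -3); any affine frame gives the same invariant.
1. R is where the line through G parallel to JL meets line LV ⇒ R = (5/3, 1)
2. Y lies on line RL with RY:YL = 3:2 ⇒ Y = (19/15, 2/5)
3. E lies on line RV with RE:EV = -2:3 ⇒ E = (7, 9)
2·[EJY] = 43/5, 2·[EJL] = 9
[EJY]:[EJL] = 43/5:9 = 43/45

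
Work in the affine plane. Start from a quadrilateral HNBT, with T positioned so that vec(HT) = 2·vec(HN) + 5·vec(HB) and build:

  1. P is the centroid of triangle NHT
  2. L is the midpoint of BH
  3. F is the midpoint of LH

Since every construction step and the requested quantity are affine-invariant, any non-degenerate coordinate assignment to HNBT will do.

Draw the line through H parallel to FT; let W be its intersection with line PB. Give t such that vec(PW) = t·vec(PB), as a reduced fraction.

Choose coordinates H = (0, 0), N = (1, 0), B = (0, 1), T = (2, 5).
1. P is the centroid of triangle NHT ⇒ P = (1, 5/3)
2. L is the midpoint of BH ⇒ L = (0, 1/2)
3. F is the midpoint of LH ⇒ F = (0, 1/4)
through H parallel to FT: direction (2, 19/4); meets PB at W = (24/41, 57/41)
W = P + t·(B−P) with t = 17/41

t = 17/41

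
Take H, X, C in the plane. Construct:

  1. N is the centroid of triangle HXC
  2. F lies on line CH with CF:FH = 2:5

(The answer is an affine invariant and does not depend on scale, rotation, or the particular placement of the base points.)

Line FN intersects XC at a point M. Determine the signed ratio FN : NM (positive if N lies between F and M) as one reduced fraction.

FN:NM = -1/7

Set H = (0, 0), X = (1, 0), C = (0, 1); any affine frame gives the same invariant.
1. N is the centroid of triangle HXC ⇒ N = (1/3, 1/3)
2. F lies on line CH with CF:FH = 2:5 ⇒ F = (0, 5/7)
line FN meets XC at M = (-2, 3)
N = F + t·(M−F) with t = -1/6, so FN:NM = -1/6:7/6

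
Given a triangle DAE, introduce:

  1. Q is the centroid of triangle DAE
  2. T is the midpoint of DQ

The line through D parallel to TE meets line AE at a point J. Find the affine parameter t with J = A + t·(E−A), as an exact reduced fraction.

t = 5/4

Work in coordinates with D = (0, 0), A = (1, 0), E = (0, 1).
1. Q is the centroid of triangle DAE ⇒ Q = (1/3, 1/3)
2. T is the midpoint of DQ ⇒ T = (1/6, 1/6)
through D parallel to TE: direction (-1/6, 5/6); meets AE at J = (-1/4, 5/4)
J = A + t·(E−A) with t = 5/4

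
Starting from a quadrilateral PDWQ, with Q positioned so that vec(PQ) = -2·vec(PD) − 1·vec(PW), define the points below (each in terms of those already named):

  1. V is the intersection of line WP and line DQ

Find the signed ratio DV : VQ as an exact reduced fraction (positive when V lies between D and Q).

Set P = (0, 0), D = (1, 0), W = (0, 1), Q = (-2, -1); any affine frame gives the same invariant.
1. V is the intersection of line WP and line DQ ⇒ V = (0, -1/3)
V = D + t·(Q−D) with t = 1/3, so DV:VQ = t:(1−t) = 1/3:2/3

DV:VQ = 1/2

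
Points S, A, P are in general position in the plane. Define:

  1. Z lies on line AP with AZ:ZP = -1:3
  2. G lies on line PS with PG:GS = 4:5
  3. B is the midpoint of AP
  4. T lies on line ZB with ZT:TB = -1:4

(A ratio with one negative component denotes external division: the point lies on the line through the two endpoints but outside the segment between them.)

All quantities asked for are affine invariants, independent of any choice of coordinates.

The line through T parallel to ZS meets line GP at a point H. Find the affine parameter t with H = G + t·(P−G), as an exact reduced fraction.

t = -7/4

Assign S = (0, 0), A = (1, 0), P = (0, 1) — the answer is frame-independent, so this choice is without loss of generality.
1. Z lies on line AP with AZ:ZP = -1:3 ⇒ Z = (3/2, -1/2)
2. G lies on line PS with PG:GS = 4:5 ⇒ G = (0, 5/9)
3. B is the midpoint of AP ⇒ B = (1/2, 1/2)
4. T lies on line ZB with ZT:TB = -1:4 ⇒ T = (11/6, -5/6)
through T parallel to ZS: direction (-3/2, 1/2); meets GP at H = (0, -2/9)
H = G + t·(P−G) with t = -7/4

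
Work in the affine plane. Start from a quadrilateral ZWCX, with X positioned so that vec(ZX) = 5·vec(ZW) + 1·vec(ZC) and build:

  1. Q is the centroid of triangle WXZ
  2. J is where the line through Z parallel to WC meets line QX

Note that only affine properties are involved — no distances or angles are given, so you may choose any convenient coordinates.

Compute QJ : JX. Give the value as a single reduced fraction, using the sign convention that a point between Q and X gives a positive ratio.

QJ:JX = -7/18

Work in coordinates with Z = (0, 0), W = (1, 0), C = (0, 1), X = (5, 1).
1. Q is the centroid of triangle WXZ ⇒ Q = (2, 1/3)
2. J is where the line through Z parallel to WC meets line QX ⇒ J = (1/11, -1/11)
J = Q + t·(X−Q) with t = -7/11, so QJ:JX = t:(1−t) = -7/11:18/11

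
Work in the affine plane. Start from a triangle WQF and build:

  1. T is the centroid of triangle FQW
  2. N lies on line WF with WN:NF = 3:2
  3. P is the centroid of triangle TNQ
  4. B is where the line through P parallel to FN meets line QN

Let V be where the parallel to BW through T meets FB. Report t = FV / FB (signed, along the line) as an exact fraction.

Choose coordinates W = (0, 0), Q = (1, 0), F = (0, 1).
1. T is the centroid of triangle FQW ⇒ T = (1/3, 1/3)
2. N lies on line WF with WN:NF = 3:2 ⇒ N = (0, 3/5)
3. P is the centroid of triangle TNQ ⇒ P = (4/9, 14/45)
4. B is where the line through P parallel to FN meets line QN ⇒ B = (4/9, 1/3)
through T parallel to BW: direction (-4/9, -1/3); meets FB at V = (11/27, 7/18)
V = F + t·(B−F) with t = 11/12

t = 11/12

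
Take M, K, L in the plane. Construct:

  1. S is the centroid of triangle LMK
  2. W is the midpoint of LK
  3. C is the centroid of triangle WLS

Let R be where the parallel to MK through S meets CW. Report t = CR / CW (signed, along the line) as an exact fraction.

Set M = (0, 0), K = (1, 0), L = (0, 1); any affine frame gives the same invariant.
1. S is the centroid of triangle LMK ⇒ S = (1/3, 1/3)
2. W is the midpoint of LK ⇒ W = (1/2, 1/2)
3. C is the centroid of triangle WLS ⇒ C = (5/18, 11/18)
through S parallel to MK: direction (1, 0); meets CW at R = (5/6, 1/3)
R = C + t·(W−C) with t = 5/2

t = 5/2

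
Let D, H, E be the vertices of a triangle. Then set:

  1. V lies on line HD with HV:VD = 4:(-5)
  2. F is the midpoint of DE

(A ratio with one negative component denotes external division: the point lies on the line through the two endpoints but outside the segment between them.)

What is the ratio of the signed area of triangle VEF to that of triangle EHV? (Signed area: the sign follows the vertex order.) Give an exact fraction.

[VEF]:[EHV] = 5/8

Assign D = (0, 0), H = (1, 0), E = (0, 1) — the answer is frame-independent, so this choice is without loss of generality.
1. V lies on line HD with HV:VD = 4:(-5) ⇒ V = (5, 0)
2. F is the midpoint of DE ⇒ F = (0, 1/2)
2·[VEF] = 5/2, 2·[EHV] = 4
[VEF]:[EHV] = 5/2:4 = 5/8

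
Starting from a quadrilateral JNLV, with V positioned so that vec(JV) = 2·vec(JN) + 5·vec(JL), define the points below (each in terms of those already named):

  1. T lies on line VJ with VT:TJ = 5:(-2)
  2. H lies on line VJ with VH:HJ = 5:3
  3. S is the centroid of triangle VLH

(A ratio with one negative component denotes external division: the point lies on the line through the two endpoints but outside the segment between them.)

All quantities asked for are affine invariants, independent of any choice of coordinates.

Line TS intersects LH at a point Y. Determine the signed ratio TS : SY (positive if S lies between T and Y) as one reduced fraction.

TS:SY = -6

Set J = (0, 0), N = (1, 0), L = (0, 1), V = (2, 5); any affine frame gives the same invariant.
1. T lies on line VJ with VT:TJ = 5:(-2) ⇒ T = (-4/3, -10/3)
2. H lies on line VJ with VH:HJ = 5:3 ⇒ H = (3/4, 15/8)
3. S is the centroid of triangle VLH ⇒ S = (11/12, 21/8)
line TS meets LH at Y = (13/24, 235/144)
S = T + t·(Y−T) with t = 6/5, so TS:SY = 6/5:-1/5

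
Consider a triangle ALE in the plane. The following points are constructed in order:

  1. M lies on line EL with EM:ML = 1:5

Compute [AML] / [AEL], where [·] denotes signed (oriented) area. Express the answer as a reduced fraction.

Assign A = (0, 0), L = (1, 0), E = (0, 1) — the answer is frame-independent, so this choice is without loss of generality.
1. M lies on line EL with EM:ML = 1:5 ⇒ M = (1/6, 5/6)
2·[AML] = -5/6, 2·[AEL] = -1
[AML]:[AEL] = -5/6:-1 = 5/6

[AML]:[AEL] = 5/6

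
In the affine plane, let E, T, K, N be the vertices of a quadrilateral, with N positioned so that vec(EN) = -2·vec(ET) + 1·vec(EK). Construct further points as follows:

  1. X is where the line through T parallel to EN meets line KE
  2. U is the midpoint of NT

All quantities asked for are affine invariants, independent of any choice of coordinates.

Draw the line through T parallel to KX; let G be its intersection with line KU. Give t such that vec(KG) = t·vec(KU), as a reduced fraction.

Set E = (0, 0), T = (1, 0), K = (0, 1), N = (-2, 1); any affine frame gives the same invariant.
1. X is where the line through T parallel to EN meets line KE ⇒ X = (0, 1/2)
2. U is the midpoint of NT ⇒ U = (-1/2, 1/2)
through T parallel to KX: direction (0, -1/2); meets KU at G = (1, 2)
G = K + t·(U−K) with t = -2

t = -2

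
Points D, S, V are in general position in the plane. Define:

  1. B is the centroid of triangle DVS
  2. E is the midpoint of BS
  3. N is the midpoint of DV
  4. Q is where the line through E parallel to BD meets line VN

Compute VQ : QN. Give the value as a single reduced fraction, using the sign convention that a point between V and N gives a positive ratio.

VQ:QN = -3/2

Work in coordinates with D = (0, 0), S = (1, 0), V = (0, 1).
1. B is the centroid of triangle DVS ⇒ B = (1/3, 1/3)
2. E is the midpoint of BS ⇒ E = (2/3, 1/6)
3. N is the midpoint of DV ⇒ N = (0, 1/2)
4. Q is where the line through E parallel to BD meets line VN ⇒ Q = (0, -1/2)
Q = V + t·(N−V) with t = 3, so VQ:QN = t:(1−t) = 3:-2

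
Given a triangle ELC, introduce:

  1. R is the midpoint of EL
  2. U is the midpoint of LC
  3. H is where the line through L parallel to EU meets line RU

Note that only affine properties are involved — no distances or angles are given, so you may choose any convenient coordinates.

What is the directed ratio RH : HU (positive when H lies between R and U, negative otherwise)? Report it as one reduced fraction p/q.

Choose coordinates E = (0, 0), L = (1, 0), C = (0, 1).
1. R is the midpoint of EL ⇒ R = (1/2, 0)
2. U is the midpoint of LC ⇒ U = (1/2, 1/2)
3. H is where the line through L parallel to EU meets line RU ⇒ H = (1/2, -1/2)
H = R + t·(U−R) with t = -1, so RH:HU = t:(1−t) = -1:2

RH:HU = -1/2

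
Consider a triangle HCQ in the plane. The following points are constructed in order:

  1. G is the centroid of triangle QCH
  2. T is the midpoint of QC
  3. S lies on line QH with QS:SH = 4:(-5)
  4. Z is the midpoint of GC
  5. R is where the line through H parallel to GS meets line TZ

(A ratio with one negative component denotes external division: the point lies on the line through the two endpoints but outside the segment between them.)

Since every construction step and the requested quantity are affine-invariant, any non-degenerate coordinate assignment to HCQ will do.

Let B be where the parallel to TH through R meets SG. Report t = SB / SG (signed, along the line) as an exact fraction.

Work in coordinates with H = (0, 0), C = (1, 0), Q = (0, 1).
1. G is the centroid of triangle QCH ⇒ G = (1/3, 1/3)
2. T is the midpoint of QC ⇒ T = (1/2, 1/2)
3. S lies on line QH with QS:SH = 4:(-5) ⇒ S = (0, 5)
4. Z is the midpoint of GC ⇒ Z = (2/3, 1/6)
5. R is where the line through H parallel to GS meets line TZ ⇒ R = (-1/8, 7/4)
through R parallel to TH: direction (-1/2, -1/2); meets SG at B = (5/24, 25/12)
B = S + t·(G−S) with t = 5/8

t = 5/8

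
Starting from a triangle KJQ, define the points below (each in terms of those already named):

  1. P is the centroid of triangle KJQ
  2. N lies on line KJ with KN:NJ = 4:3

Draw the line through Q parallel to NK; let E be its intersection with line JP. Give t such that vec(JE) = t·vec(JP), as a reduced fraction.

t = 3

Choose coordinates K = (0, 0), J = (1, 0), Q = (0, 1).
1. P is the centroid of triangle KJQ ⇒ P = (1/3, 1/3)
2. N lies on line KJ with KN:NJ = 4:3 ⇒ N = (4/7, 0)
through Q parallel to NK: direction (-4/7, 0); meets JP at E = (-1, 1)
E = J + t·(P−J) with t = 3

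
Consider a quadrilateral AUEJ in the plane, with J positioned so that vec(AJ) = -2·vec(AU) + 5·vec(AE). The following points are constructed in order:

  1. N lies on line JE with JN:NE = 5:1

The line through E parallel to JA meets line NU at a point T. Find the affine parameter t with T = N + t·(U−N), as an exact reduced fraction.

t = 1/10

Choose coordinates A = (0, 0), U = (1, 0), E = (0, 1), J = (-2, 5).
1. N lies on line JE with JN:NE = 5:1 ⇒ N = (-1/3, 5/3)
through E parallel to JA: direction (2, -5); meets NU at T = (-1/5, 3/2)
T = N + t·(U−N) with t = 1/10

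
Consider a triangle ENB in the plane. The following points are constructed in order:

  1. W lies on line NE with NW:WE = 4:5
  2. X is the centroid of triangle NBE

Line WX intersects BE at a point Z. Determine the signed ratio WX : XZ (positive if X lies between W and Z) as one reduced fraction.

WX:XZ = 2/3

Choose coordinates E = (0, 0), N = (1, 0), B = (0, 1).
1. W lies on line NE with NW:WE = 4:5 ⇒ W = (5/9, 0)
2. X is the centroid of triangle NBE ⇒ X = (1/3, 1/3)
line WX meets BE at Z = (0, 5/6)
X = W + t·(Z−W) with t = 2/5, so WX:XZ = 2/5:3/5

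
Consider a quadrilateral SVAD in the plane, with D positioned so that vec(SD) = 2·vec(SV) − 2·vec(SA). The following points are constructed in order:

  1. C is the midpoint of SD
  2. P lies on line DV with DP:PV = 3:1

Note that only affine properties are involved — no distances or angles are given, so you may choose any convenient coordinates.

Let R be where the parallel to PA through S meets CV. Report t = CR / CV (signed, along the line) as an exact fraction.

t = -1/5

Assign S = (0, 0), V = (1, 0), A = (0, 1), D = (2, -2) — the answer is frame-independent, so this choice is without loss of generality.
1. C is the midpoint of SD ⇒ C = (1, -1)
2. P lies on line DV with DP:PV = 3:1 ⇒ P = (5/4, -1/2)
through S parallel to PA: direction (-5/4, 3/2); meets CV at R = (1, -6/5)
R = C + t·(V−C) with t = -1/5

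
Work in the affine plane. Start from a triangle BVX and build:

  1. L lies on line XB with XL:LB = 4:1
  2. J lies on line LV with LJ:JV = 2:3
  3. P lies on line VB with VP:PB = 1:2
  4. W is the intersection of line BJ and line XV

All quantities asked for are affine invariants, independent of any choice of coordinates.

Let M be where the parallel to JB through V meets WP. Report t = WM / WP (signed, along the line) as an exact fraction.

Assign B = (0, 0), V = (1, 0), X = (0, 1) — the answer is frame-independent, so this choice is without loss of generality.
1. L lies on line XB with XL:LB = 4:1 ⇒ L = (0, 1/5)
2. J lies on line LV with LJ:JV = 2:3 ⇒ J = (2/5, 3/25)
3. P lies on line VB with VP:PB = 1:2 ⇒ P = (2/3, 0)
4. W is the intersection of line BJ and line XV ⇒ W = (10/13, 3/13)
through V parallel to JB: direction (-2/5, -3/25); meets WP at M = (8/13, -3/26)
M = W + t·(P−W) with t = 3/2

t = 3/2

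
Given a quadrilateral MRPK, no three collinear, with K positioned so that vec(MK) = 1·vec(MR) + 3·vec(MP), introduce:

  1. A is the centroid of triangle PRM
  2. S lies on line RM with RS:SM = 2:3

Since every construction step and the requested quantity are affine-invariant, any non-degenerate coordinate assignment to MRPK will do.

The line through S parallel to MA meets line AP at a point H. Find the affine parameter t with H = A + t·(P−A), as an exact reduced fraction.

Assign M = (0, 0), R = (1, 0), P = (0, 1), K = (1, 3) — the answer is frame-independent, so this choice is without loss of generality.
1. A is the centroid of triangle PRM ⇒ A = (1/3, 1/3)
2. S lies on line RM with RS:SM = 2:3 ⇒ S = (3/5, 0)
through S parallel to MA: direction (1/3, 1/3); meets AP at H = (8/15, -1/15)
H = A + t·(P−A) with t = -3/5

t = -3/5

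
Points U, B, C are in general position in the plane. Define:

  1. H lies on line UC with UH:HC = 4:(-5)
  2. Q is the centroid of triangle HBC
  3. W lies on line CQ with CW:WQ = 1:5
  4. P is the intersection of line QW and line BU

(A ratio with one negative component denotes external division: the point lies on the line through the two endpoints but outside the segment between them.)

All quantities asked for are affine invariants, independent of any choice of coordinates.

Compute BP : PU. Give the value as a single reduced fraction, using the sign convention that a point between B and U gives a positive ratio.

BP:PU = 5

Work in coordinates with U = (0, 0), B = (1, 0), C = (0, 1).
1. H lies on line UC with UH:HC = 4:(-5) ⇒ H = (0, -4)
2. Q is the centroid of triangle HBC ⇒ Q = (1/3, -1)
3. W lies on line CQ with CW:WQ = 1:5 ⇒ W = (1/18, 2/3)
4. P is the intersection of line QW and line BU ⇒ P = (1/6, 0)
P = B + t·(U−B) with t = 5/6, so BP:PU = t:(1−t) = 5/6:1/6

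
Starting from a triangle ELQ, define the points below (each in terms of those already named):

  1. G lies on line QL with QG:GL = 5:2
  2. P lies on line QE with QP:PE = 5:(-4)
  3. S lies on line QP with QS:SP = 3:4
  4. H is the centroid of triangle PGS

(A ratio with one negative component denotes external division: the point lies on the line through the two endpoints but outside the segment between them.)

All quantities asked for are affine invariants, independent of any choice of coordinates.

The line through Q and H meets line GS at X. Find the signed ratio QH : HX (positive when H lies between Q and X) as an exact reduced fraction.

QH:HX = -13/4

Choose coordinates E = (0, 0), L = (1, 0), Q = (0, 1).
1. G lies on line QL with QG:GL = 5:2 ⇒ G = (5/7, 2/7)
2. P lies on line QE with QP:PE = 5:(-4) ⇒ P = (0, -4)
3. S lies on line QP with QS:SP = 3:4 ⇒ S = (0, -8/7)
4. H is the centroid of triangle PGS ⇒ H = (5/21, -34/21)
line QH meets GS at X = (15/91, -74/91)
H = Q + t·(X−Q) with t = 13/9, so QH:HX = 13/9:-4/9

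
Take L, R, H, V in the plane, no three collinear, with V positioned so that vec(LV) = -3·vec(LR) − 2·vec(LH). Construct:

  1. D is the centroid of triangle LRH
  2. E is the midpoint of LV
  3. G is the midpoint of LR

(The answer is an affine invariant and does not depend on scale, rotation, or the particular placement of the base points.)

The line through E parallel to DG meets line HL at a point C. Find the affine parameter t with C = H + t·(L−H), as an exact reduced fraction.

Work in coordinates with L = (0, 0), R = (1, 0), H = (0, 1), V = (-3, -2).
1. D is the centroid of triangle LRH ⇒ D = (1/3, 1/3)
2. E is the midpoint of LV ⇒ E = (-3/2, -1)
3. G is the midpoint of LR ⇒ G = (1/2, 0)
through E parallel to DG: direction (1/6, -1/3); meets HL at C = (0, -4)
C = H + t·(L−H) with t = 5

t = 5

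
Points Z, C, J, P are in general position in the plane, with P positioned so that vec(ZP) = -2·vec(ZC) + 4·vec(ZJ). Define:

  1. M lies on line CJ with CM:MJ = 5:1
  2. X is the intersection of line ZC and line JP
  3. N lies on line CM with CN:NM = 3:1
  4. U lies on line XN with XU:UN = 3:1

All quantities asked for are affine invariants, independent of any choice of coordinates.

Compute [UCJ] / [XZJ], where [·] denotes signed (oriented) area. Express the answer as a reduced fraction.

Set Z = (0, 0), C = (1, 0), J = (0, 1), P = (-2, 4); any affine frame gives the same invariant.
1. M lies on line CJ with CM:MJ = 5:1 ⇒ M = (1/6, 5/6)
2. X is the intersection of line ZC and line JP ⇒ X = (2/3, 0)
3. N lies on line CM with CN:NM = 3:1 ⇒ N = (3/8, 5/8)
4. U lies on line XN with XU:UN = 3:1 ⇒ U = (43/96, 15/32)
2·[UCJ] = 1/12, 2·[XZJ] = -2/3
[UCJ]:[XZJ] = 1/12:-2/3 = -1/8

[UCJ]:[XZJ] = -1/8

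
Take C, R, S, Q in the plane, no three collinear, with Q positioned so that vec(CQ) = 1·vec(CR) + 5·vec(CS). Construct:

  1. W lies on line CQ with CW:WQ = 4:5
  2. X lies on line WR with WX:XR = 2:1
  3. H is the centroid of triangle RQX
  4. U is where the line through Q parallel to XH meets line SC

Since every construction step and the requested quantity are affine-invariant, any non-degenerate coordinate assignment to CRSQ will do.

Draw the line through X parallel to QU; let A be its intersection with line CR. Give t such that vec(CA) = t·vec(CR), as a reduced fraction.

Work in coordinates with C = (0, 0), R = (1, 0), S = (0, 1), Q = (1, 5).
1. W lies on line CQ with CW:WQ = 4:5 ⇒ W = (4/9, 20/9)
2. X lies on line WR with WX:XR = 2:1 ⇒ X = (22/27, 20/27)
3. H is the centroid of triangle RQX ⇒ H = (76/81, 155/81)
4. U is where the line through Q parallel to XH meets line SC ⇒ U = (0, -9/2)
through X parallel to QU: direction (-1, -19/2); meets CR at A = (14/19, 0)
A = C + t·(R−C) with t = 14/19

t = 14/19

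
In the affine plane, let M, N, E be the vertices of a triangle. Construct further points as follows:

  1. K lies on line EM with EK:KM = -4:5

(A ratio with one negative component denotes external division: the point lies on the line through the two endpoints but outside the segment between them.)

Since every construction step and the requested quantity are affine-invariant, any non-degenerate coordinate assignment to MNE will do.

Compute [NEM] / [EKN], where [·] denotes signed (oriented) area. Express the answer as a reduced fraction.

[NEM]:[EKN] = -1/4

Set M = (0, 0), N = (1, 0), E = (0, 1); any affine frame gives the same invariant.
1. K lies on line EM with EK:KM = -4:5 ⇒ K = (0, 5)
2·[NEM] = 1, 2·[EKN] = -4
[NEM]:[EKN] = 1:-4 = -1/4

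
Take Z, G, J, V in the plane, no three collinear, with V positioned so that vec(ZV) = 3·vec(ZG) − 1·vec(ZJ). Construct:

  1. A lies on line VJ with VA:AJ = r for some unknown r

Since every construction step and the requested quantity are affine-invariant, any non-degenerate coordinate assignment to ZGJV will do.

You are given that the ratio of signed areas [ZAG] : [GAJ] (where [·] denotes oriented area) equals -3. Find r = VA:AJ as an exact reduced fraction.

Choose coordinates Z = (0, 0), G = (1, 0), J = (0, 1), V = (3, -1).
1. With VA:AJ = r, write λ = r/(r+1) so A = V + λ·(J−V); A is affine-linear in λ
Every point depending on A is an affine combination of A and λ-independent points, so each such coordinate is linear in λ; the λ² term in each signed area is a multiple of (J−V)×(J−V) = 0, so 2·[ZAG] and 2·[GAJ] are each linear in λ. Evaluating at λ=0 and λ=1:
  2·[ZAG] = -2·λ + 1,   2·[GAJ] = −λ + 1
So [ZAG]:[GAJ] = (-2·λ + 1) / (−λ + 1). Setting this equal to -3:
  -2·λ + 1 = -3·(−λ + 1)  ⇒  λ = 4/5
Then r = λ/(1−λ) = (4/5)/(1/5) = 4. Check: with r = 4, A = (3/5, 3/5) and [ZAG]:[GAJ] = -3 as required.

r = 4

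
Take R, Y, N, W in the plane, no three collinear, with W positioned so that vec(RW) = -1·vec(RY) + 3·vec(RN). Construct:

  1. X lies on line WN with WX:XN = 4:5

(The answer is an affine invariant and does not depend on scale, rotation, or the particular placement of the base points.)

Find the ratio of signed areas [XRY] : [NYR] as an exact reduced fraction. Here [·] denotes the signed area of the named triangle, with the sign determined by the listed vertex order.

Set R = (0, 0), Y = (1, 0), N = (0, 1), W = (-1, 3); any affine frame gives the same invariant.
1. X lies on line WN with WX:XN = 4:5 ⇒ X = (-5/9, 19/9)
2·[XRY] = 19/9, 2·[NYR] = -1
[XRY]:[NYR] = 19/9:-1 = -19/9

[XRY]:[NYR] = -19/9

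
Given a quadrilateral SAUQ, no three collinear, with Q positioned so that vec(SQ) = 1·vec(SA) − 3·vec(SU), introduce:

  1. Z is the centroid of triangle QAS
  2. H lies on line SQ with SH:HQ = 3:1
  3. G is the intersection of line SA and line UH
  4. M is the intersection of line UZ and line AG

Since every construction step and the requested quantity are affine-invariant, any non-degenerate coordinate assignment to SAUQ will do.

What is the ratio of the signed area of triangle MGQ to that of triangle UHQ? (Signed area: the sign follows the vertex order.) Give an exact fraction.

[MGQ]:[UHQ] = 16/13

Assign S = (0, 0), A = (1, 0), U = (0, 1), Q = (1, -3) — the answer is frame-independent, so this choice is without loss of generality.
1. Z is the centroid of triangle QAS ⇒ Z = (2/3, -1)
2. H lies on line SQ with SH:HQ = 3:1 ⇒ H = (3/4, -9/4)
3. G is the intersection of line SA and line UH ⇒ G = (3/13, 0)
4. M is the intersection of line UZ and line AG ⇒ M = (1/3, 0)
2·[MGQ] = 4/13, 2·[UHQ] = 1/4
[MGQ]:[UHQ] = 4/13:1/4 = 16/13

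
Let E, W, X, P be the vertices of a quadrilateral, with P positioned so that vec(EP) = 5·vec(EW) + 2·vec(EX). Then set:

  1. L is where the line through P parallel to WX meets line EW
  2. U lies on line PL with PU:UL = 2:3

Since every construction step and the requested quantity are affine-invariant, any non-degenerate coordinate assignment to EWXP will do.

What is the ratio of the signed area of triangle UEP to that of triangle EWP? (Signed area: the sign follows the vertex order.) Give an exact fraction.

Choose coordinates E = (0, 0), W = (1, 0), X = (0, 1), P = (5, 2).
1. L is where the line through P parallel to WX meets line EW ⇒ L = (7, 0)
2. U lies on line PL with PU:UL = 2:3 ⇒ U = (29/5, 6/5)
2·[UEP] = -28/5, 2·[EWP] = 2
[UEP]:[EWP] = -28/5:2 = -14/5

[UEP]:[EWP] = -14/5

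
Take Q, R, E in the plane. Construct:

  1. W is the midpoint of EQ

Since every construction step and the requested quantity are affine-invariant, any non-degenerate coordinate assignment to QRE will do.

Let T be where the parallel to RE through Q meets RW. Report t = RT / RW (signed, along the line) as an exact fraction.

Choose coordinates Q = (0, 0), R = (1, 0), E = (0, 1).
1. W is the midpoint of EQ ⇒ W = (0, 1/2)
through Q parallel to RE: direction (-1, 1); meets RW at T = (-1, 1)
T = R + t·(W−R) with t = 2

t = 2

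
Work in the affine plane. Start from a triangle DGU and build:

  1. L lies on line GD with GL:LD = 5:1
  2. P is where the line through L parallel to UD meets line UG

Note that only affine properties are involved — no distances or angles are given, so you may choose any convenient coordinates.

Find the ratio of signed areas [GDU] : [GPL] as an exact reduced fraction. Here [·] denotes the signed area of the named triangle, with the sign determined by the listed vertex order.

Assign D = (0, 0), G = (1, 0), U = (0, 1) — the answer is frame-independent, so this choice is without loss of generality.
1. L lies on line GD with GL:LD = 5:1 ⇒ L = (1/6, 0)
2. P is where the line through L parallel to UD meets line UG ⇒ P = (1/6, 5/6)
2·[GDU] = -1, 2·[GPL] = 25/36
[GDU]:[GPL] = -1:25/36 = -36/25

[GDU]:[GPL] = -36/25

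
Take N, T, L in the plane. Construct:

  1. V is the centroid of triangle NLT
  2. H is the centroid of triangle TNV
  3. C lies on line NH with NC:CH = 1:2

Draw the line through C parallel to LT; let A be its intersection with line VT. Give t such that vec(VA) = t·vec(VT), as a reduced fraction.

t = -13/9

Assign N = (0, 0), T = (1, 0), L = (0, 1) — the answer is frame-independent, so this choice is without loss of generality.
1. V is the centroid of triangle NLT ⇒ V = (1/3, 1/3)
2. H is the centroid of triangle TNV ⇒ H = (4/9, 1/9)
3. C lies on line NH with NC:CH = 1:2 ⇒ C = (4/27, 1/27)
through C parallel to LT: direction (1, -1); meets VT at A = (-17/27, 22/27)
A = V + t·(T−V) with t = -13/9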